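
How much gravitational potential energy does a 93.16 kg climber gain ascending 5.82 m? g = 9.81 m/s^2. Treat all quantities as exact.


PE = m * g * h
PE = 93.16 * 9.81 * 5.82
PE = 913.8996 * 5.82 = 5318.8957 J

5318.8957 J


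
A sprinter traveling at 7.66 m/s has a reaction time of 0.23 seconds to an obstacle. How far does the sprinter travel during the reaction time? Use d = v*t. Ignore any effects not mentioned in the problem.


d = v * t
d = 7.66 * 0.23
d = 1.7618 m

1.7618 m


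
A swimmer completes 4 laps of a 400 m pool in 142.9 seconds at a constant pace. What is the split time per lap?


Split time = total_time / n_laps = 142.9 / 4
Split time = 35.725 s per lap

35.725 s


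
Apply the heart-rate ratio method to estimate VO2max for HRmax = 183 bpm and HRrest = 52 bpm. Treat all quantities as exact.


VO2max = 15.3 * HRmax / HRrest
VO2max = 15.3 * 183 / 52
VO2max = 2799.9 / 52 = 53.8442 mL/kg/min

53.8442 mL/kg/min


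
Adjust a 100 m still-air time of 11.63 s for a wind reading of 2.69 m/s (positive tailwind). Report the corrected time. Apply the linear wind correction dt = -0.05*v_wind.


dt = -0.05 * v_wind = -0.05 * 2.69 = -0.1345 s
t_corrected = t_still + dt = 11.63 + (-0.1345)
t_corrected = 11.4955 s

11.4955 s


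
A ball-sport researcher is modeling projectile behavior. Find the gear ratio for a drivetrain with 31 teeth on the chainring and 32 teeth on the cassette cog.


GR = front_teeth / rear_teeth
GR = 31 / 32
GR = 0.9688

0.9688


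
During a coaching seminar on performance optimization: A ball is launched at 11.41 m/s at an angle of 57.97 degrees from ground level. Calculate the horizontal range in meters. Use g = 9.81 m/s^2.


R = v^2 * sin(2*theta) / g
Convert angle to radians: theta = 57.97 deg = 1.0118 rad
sin(2*theta) = sin(2.0235) = 0.8993
R = 11.41^2 * 0.8993 / 9.81
R = 130.1881 * 0.8993 / 9.81 = 11.9339 m

11.9339 m


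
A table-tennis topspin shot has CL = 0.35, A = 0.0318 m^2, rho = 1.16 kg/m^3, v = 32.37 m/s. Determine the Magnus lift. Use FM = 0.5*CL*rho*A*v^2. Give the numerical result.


FM = 0.5 * CL * rho * A * v^2
FM = 0.5 * 0.35 * 1.16 * 0.0318 * 32.37^2
v^2 = 1047.8169
FM = 0.5 * 0.35 * 1.16 * 0.0318 * 1047.8169 = 6.7641 N

6.7641 N


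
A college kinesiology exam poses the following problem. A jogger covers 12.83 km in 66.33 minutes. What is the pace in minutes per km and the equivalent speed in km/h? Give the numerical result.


Pace = time / distance = 66.33 min / 12.83 km = 5.1699 min/km
Speed = distance / time_in_hours = 12.83 / 1.1055 hr
Speed = 11.6056 km/h

5.1699 min/km, 11.6056 km/h


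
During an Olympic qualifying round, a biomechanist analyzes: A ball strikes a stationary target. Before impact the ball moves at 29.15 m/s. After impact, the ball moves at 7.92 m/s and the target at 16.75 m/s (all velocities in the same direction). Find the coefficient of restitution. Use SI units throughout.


e = (v2_after - v1_after) / (v1_before - v2_before)
Numerator = 16.75 - 7.92 = 8.83
Denominator = 29.15 - 0 = 29.15
e = 8.83 / 29.15 = 0.3029

0.3029


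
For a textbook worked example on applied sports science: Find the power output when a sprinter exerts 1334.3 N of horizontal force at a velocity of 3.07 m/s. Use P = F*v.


P = F * v
P = 1334.3 * 3.07
P = 4096.301 W

4096.301 W


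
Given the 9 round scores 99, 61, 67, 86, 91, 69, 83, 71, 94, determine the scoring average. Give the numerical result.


Average = sum / n
Sum = 721
Average = 721 / 9 = 80.1111

80.1111


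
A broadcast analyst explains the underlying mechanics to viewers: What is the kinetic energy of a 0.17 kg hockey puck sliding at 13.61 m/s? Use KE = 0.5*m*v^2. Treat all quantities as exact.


KE = 0.5 * m * v^2
KE = 0.5 * 0.17 * 13.61^2
KE = 0.5 * 0.17 * 185.2321 = 15.7447 J

15.7447 J


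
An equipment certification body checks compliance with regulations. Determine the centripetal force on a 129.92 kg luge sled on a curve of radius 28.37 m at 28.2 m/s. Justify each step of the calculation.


Fc = m * v^2 / r
v^2 = 28.2^2 = 795.24
Fc = 129.92 * 795.24 / 28.37
Fc = 103317.5808 / 28.37 = 3641.7899 N

3641.7899 N


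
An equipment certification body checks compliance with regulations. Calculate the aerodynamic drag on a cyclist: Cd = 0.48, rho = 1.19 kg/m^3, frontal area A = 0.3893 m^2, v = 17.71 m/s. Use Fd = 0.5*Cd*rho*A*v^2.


Fd = 0.5 * Cd * rho * A * v^2
Fd = 0.5 * 0.48 * 1.19 * 0.3893 * 17.71^2
v^2 = 313.6441
Fd = 0.5 * 0.48 * 1.19 * 0.3893 * 313.6441 = 34.8722 N

34.8722 N


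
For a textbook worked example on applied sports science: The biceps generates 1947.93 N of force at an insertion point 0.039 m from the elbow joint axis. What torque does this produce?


tau = F * d
tau = 1947.93 * 0.039
tau = 75.9693 N*m

75.9693 N*m


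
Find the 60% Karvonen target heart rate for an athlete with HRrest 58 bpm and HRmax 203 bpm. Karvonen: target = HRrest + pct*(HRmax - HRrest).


Target = HRrest + pct*(HRmax - HRrest)
Heart rate reserve = HRmax - HRrest = 203 - 58 = 145 bpm
Fraction = 60% = 0.6
Target = 58 + 0.6 * 145
Target = 58 + 87 = 145 bpm

145 bpm


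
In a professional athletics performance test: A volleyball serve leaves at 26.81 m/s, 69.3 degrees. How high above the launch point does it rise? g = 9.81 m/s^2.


H = (v*sin(theta))^2 / (2*g)
vy = v*sin(theta) = 26.81 * sin(69.3 deg) = 25.0793 m/s
H = vy^2 / (2*g) = 628.969 / (2*9.81)
H = 628.969 / 19.62 = 32.0575 m

32.0575 m


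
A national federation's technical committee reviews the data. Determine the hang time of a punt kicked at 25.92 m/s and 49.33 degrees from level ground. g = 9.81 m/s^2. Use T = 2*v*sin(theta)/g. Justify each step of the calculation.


T = 2*v*sin(theta)/g
sin(theta) = sin(49.33 deg) = 0.7585
T = 2*25.92*0.7585 / 9.81
T = 39.3194 / 9.81 = 4.0081 s

4.0081 s


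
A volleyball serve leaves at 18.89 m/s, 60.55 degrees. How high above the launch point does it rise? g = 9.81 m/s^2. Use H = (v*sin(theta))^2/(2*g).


H = (v*sin(theta))^2 / (2*g)
vy = v*sin(theta) = 18.89 * sin(60.55 deg) = 16.4491 m/s
H = vy^2 / (2*g) = 270.5739 / (2*9.81)
H = 270.5739 / 19.62 = 13.7907 m

13.7907 m


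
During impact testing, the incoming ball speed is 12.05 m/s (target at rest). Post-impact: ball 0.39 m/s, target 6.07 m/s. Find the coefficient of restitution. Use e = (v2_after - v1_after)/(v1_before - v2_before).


e = (v2_after - v1_after) / (v1_before - v2_before)
Numerator = 6.07 - 0.39 = 5.68
Denominator = 12.05 - 0 = 12.05
e = 5.68 / 12.05 = 0.4714

0.4714


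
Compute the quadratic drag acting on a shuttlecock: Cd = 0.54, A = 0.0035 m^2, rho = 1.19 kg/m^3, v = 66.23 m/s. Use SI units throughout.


Fd = 0.5 * Cd * rho * A * v^2
Fd = 0.5 * 0.54 * 1.19 * 0.0035 * 66.23^2
v^2 = 4386.4129
Fd = 0.5 * 0.54 * 1.19 * 0.0035 * 4386.4129 = 4.9327 N

4.9327 N


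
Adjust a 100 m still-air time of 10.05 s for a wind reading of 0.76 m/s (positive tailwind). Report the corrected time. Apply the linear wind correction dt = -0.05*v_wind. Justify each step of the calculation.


dt = -0.05 * v_wind = -0.05 * 0.76 = -0.038 s
t_corrected = t_still + dt = 10.05 + (-0.038)
t_corrected = 10.012 s

10.012 s


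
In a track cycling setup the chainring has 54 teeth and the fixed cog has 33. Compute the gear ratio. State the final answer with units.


GR = front_teeth / rear_teeth
GR = 54 / 33
GR = 1.6364

1.6364


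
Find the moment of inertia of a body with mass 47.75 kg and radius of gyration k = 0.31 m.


I = m * k^2
I = 47.75 * 0.31^2
I = 47.75 * 0.0961 = 4.5888 kg*m^2

4.5888 kg*m^2


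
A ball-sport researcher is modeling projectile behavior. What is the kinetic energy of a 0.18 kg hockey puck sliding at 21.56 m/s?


KE = 0.5 * m * v^2
KE = 0.5 * 0.18 * 21.56^2
KE = 0.5 * 0.18 * 464.8336 = 41.835 J

41.835 J


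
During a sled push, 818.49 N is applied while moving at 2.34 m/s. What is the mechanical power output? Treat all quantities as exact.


P = F * v
P = 818.49 * 2.34
P = 1915.2666 W

1915.2666 W


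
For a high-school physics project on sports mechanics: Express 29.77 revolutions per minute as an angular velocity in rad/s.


omega = RPM * 2 * pi / 60
omega = 29.77 * 2 * 3.14159 / 60
omega = 187.0504 / 60 = 3.1175 rad/s

3.1175 rad/s


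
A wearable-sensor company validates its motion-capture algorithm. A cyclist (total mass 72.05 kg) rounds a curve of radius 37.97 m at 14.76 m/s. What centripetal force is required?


Fc = m * v^2 / r
v^2 = 14.76^2 = 217.8576
Fc = 72.05 * 217.8576 / 37.97
Fc = 15696.6401 / 37.97 = 413.3958 N

413.3958 N


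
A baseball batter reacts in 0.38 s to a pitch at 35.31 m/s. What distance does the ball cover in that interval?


d = v * t
d = 35.31 * 0.38
d = 13.4178 m

13.4178 m


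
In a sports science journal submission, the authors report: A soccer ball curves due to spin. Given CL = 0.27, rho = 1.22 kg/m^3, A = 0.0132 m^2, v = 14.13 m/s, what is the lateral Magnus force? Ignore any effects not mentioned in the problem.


FM = 0.5 * CL * rho * A * v^2
FM = 0.5 * 0.27 * 1.22 * 0.0132 * 14.13^2
v^2 = 199.6569
FM = 0.5 * 0.27 * 1.22 * 0.0132 * 199.6569 = 0.4341 N

0.4341 N


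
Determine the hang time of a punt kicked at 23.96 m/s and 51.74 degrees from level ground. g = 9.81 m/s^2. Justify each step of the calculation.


T = 2*v*sin(theta)/g
sin(theta) = sin(51.74 deg) = 0.7852
T = 2*23.96*0.7852 / 9.81
T = 37.6272 / 9.81 = 3.8356 s

3.8356 s


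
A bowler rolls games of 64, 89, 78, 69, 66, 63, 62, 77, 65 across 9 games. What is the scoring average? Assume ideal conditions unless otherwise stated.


Average = sum / n
Sum = 633
Average = 633 / 9 = 70.3333

70.3333


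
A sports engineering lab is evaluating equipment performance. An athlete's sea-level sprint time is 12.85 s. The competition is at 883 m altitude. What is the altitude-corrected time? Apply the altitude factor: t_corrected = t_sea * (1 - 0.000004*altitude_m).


Correction factor = 1 - 0.000004 * 883 = 0.996468
t_corrected = t_sea * factor = 12.85 * 0.996468
t_corrected = 12.8046 s

12.8046 s


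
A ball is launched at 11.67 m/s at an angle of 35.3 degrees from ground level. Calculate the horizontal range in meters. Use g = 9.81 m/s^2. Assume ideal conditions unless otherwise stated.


R = v^2 * sin(2*theta) / g
Convert angle to radians: theta = 35.3 deg = 0.6161 rad
sin(2*theta) = sin(1.2322) = 0.9432
R = 11.67^2 * 0.9432 / 9.81
R = 136.1889 * 0.9432 / 9.81 = 13.0944 m

13.0944 m


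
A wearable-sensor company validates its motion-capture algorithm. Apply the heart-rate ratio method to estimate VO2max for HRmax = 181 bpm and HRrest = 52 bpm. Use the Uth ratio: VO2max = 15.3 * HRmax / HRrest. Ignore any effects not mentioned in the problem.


VO2max = 15.3 * HRmax / HRrest
VO2max = 15.3 * 181 / 52
VO2max = 2769.3 / 52 = 53.2558 mL/kg/min

53.2558 mL/kg/min


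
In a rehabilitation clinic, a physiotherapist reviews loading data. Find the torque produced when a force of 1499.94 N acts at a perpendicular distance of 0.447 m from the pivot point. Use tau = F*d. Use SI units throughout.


tau = F * d
tau = 1499.94 * 0.447
tau = 670.4732 N*m

670.4732 N*m


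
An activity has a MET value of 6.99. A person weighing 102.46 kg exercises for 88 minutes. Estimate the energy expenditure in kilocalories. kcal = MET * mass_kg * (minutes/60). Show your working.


kcal = MET * mass * time_hr
Convert time: 88 min = 1.4667 hr
kcal = 6.99 * 102.46 * 1.4667
kcal = 1050.4199 kcal

1050.4199 kcal


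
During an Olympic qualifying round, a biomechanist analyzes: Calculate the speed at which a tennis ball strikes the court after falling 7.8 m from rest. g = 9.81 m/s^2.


v = sqrt(2 * g * h)
v = sqrt(2 * 9.81 * 7.8)
v = sqrt(153.036) = 12.3708 m/s

12.3708 m/s


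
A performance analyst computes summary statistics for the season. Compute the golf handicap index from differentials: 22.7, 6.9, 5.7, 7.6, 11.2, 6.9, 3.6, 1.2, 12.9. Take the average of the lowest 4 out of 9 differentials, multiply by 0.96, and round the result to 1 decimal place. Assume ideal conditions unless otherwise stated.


All differentials: 22.7, 6.9, 5.7, 7.6, 11.2, 6.9, 3.6, 1.2, 12.9
Sorted: 1.2, 3.6, 5.7, 6.9, 6.9, 7.6, 11.2, 12.9, 22.7
Best 4: 1.2, 3.6, 5.7, 6.9
Average of best = 17.4 / 4 = 4.35
Raw index = 4.35 * 0.96 = 4.176
Handicap index = round(4.176, 1) = 4.2

4.2


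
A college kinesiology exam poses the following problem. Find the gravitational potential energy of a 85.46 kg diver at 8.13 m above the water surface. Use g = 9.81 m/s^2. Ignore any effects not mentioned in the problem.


PE = m * g * h
PE = 85.46 * 9.81 * 8.13
PE = 838.3626 * 8.13 = 6815.8879 J

6815.8879 J


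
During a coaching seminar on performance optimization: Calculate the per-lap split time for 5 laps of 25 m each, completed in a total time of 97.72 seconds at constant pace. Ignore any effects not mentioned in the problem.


Split time = total_time / n_laps = 97.72 / 5
Split time = 19.544 s per lap

19.544 s


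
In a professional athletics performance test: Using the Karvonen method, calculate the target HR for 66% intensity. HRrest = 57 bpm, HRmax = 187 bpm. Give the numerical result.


Target = HRrest + pct*(HRmax - HRrest)
Heart rate reserve = HRmax - HRrest = 187 - 57 = 130 bpm
Fraction = 66% = 0.66
Target = 57 + 0.66 * 130
Target = 57 + 85.8 = 142.8 bpm

142.8 bpm


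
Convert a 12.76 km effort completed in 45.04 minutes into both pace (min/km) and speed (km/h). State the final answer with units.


Pace = time / distance = 45.04 min / 12.76 km = 3.5298 min/km
Speed = distance / time_in_hours = 12.76 / 0.7507 hr
Speed = 16.9982 km/h

3.5298 min/km, 16.9982 km/h


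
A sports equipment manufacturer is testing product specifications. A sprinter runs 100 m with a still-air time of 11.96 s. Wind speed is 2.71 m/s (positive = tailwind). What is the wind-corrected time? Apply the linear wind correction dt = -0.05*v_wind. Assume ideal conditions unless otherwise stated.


dt = -0.05 * v_wind = -0.05 * 2.71 = -0.1355 s
t_corrected = t_still + dt = 11.96 + (-0.1355)
t_corrected = 11.8245 s

11.8245 s


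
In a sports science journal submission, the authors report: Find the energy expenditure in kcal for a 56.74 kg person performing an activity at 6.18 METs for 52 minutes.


kcal = MET * mass * time_hr
Convert time: 52 min = 0.8667 hr
kcal = 6.18 * 56.74 * 0.8667
kcal = 303.8994 kcal

303.8994 kcal


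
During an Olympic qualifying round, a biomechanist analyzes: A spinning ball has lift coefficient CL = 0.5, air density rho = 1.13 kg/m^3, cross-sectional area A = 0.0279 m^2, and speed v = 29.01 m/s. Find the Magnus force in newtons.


FM = 0.5 * CL * rho * A * v^2
FM = 0.5 * 0.5 * 1.13 * 0.0279 * 29.01^2
v^2 = 841.5801
FM = 0.5 * 0.5 * 1.13 * 0.0279 * 841.5801 = 6.6331 N

6.6331 N


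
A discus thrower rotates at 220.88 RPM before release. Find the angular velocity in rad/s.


omega = RPM * 2 * pi / 60
omega = 220.88 * 2 * 3.14159 / 60
omega = 1387.83 / 60 = 23.1305 rad/s

23.1305 rad/s


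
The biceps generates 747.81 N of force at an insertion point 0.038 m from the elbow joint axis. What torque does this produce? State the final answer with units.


tau = F * d
tau = 747.81 * 0.038
tau = 28.4168 N*m

28.4168 N*m


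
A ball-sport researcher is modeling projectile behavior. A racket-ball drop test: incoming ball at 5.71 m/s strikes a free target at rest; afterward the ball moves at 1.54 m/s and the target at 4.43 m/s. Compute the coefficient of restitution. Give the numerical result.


e = (v2_after - v1_after) / (v1_before - v2_before)
Numerator = 4.43 - 1.54 = 2.89
Denominator = 5.71 - 0 = 5.71
e = 2.89 / 5.71 = 0.5061

0.5061


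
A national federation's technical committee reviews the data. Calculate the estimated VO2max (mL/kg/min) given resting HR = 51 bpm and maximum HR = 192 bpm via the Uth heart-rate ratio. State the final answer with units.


VO2max = 15.3 * HRmax / HRrest
VO2max = 15.3 * 192 / 51
VO2max = 2937.6 / 51 = 57.6 mL/kg/min

57.6 mL/kg/min


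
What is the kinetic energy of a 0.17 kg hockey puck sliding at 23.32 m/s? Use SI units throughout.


KE = 0.5 * m * v^2
KE = 0.5 * 0.17 * 23.32^2
KE = 0.5 * 0.17 * 543.8224 = 46.2249 J

46.2249 J


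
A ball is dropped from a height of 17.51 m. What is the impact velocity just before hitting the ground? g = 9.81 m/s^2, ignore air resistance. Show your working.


v = sqrt(2 * g * h)
v = sqrt(2 * 9.81 * 17.51)
v = sqrt(343.5462) = 18.535 m/s

18.535 m/s


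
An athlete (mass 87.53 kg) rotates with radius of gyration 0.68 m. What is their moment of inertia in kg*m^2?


I = m * k^2
I = 87.53 * 0.68^2
I = 87.53 * 0.4624 = 40.4739 kg*m^2

40.4739 kg*m^2


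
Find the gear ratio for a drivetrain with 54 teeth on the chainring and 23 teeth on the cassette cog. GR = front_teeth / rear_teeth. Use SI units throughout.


GR = front_teeth / rear_teeth
GR = 54 / 23
GR = 2.3478

2.3478


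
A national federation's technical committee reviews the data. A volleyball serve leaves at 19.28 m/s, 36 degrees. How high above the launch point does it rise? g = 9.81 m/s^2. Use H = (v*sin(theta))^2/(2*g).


H = (v*sin(theta))^2 / (2*g)
vy = v*sin(theta) = 19.28 * sin(36 deg) = 11.3325 m/s
H = vy^2 / (2*g) = 128.4255 / (2*9.81)
H = 128.4255 / 19.62 = 6.5456 m

6.5456 m


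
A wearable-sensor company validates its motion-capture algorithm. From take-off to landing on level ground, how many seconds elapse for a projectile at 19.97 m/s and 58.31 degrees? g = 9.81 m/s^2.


T = 2*v*sin(theta)/g
sin(theta) = sin(58.31 deg) = 0.8509
T = 2*19.97*0.8509 / 9.81
T = 33.9851 / 9.81 = 3.4643 s

3.4643 s


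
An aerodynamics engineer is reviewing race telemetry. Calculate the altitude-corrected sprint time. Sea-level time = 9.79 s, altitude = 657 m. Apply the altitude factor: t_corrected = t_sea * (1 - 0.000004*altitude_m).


Correction factor = 1 - 0.000004 * 657 = 0.997372
t_corrected = t_sea * factor = 9.79 * 0.997372
t_corrected = 9.7643 s

9.7643 s


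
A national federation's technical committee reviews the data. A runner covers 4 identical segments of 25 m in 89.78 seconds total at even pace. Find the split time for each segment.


Split time = total_time / n_laps = 89.78 / 4
Split time = 22.445 s per lap

22.445 s


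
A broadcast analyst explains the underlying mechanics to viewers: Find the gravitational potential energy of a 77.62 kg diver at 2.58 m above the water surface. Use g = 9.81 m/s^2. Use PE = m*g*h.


PE = m * g * h
PE = 77.62 * 9.81 * 2.58
PE = 761.4522 * 2.58 = 1964.5467 J

1964.5467 J


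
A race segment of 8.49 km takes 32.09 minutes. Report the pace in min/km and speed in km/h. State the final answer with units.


Pace = time / distance = 32.09 min / 8.49 km = 3.7797 min/km
Speed = distance / time_in_hours = 8.49 / 0.5348 hr
Speed = 15.8741 km/h

3.7797 min/km, 15.8741 km/h


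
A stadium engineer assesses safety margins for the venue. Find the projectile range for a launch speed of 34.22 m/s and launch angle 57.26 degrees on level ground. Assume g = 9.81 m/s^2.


R = v^2 * sin(2*theta) / g
Convert angle to radians: theta = 57.26 deg = 0.9994 rad
sin(2*theta) = sin(1.9988) = 0.9098
R = 34.22^2 * 0.9098 / 9.81
R = 1171.0084 * 0.9098 / 9.81 = 108.6037 m

108.6037 m


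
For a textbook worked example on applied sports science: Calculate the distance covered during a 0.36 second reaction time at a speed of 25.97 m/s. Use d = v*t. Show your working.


d = v * t
d = 25.97 * 0.36
d = 9.3492 m

9.3492 m


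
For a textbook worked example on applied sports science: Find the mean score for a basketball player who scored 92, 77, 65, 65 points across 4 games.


Average = sum / n
Sum = 299
Average = 299 / 4 = 74.75

74.75


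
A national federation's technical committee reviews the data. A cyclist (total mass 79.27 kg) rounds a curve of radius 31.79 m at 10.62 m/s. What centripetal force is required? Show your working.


Fc = m * v^2 / r
v^2 = 10.62^2 = 112.7844
Fc = 79.27 * 112.7844 / 31.79
Fc = 8940.4194 / 31.79 = 281.2337 N

281.2337 N


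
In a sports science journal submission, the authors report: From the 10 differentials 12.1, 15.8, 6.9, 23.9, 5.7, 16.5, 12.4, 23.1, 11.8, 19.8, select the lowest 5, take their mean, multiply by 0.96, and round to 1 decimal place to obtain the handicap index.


All differentials: 12.1, 15.8, 6.9, 23.9, 5.7, 16.5, 12.4, 23.1, 11.8, 19.8
Sorted: 5.7, 6.9, 11.8, 12.1, 12.4, 15.8, 16.5, 19.8, 23.1, 23.9
Best 5: 5.7, 6.9, 11.8, 12.1, 12.4
Average of best = 48.9 / 5 = 9.78
Raw index = 9.78 * 0.96 = 9.3888
Handicap index = round(9.3888, 1) = 9.4

9.4


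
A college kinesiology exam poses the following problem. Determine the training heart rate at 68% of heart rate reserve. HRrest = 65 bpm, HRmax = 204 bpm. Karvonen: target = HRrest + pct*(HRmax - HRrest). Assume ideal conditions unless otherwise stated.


Target = HRrest + pct*(HRmax - HRrest)
Heart rate reserve = HRmax - HRrest = 204 - 65 = 139 bpm
Fraction = 68% = 0.68
Target = 65 + 0.68 * 139
Target = 65 + 94.52 = 159.52 bpm

159.52 bpm


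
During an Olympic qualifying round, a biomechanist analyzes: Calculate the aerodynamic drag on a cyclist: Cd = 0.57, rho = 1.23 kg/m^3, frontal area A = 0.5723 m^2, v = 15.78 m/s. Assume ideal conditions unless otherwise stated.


Fd = 0.5 * Cd * rho * A * v^2
Fd = 0.5 * 0.57 * 1.23 * 0.5723 * 15.78^2
v^2 = 249.0084
Fd = 0.5 * 0.57 * 1.23 * 0.5723 * 249.0084 = 49.956 N

49.956 N


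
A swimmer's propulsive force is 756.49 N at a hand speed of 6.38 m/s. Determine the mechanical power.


P = F * v
P = 756.49 * 6.38
P = 4826.4062 W

4826.4062 W


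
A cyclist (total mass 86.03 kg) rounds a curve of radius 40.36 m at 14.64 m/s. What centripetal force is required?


Fc = m * v^2 / r
v^2 = 14.64^2 = 214.3296
Fc = 86.03 * 214.3296 / 40.36
Fc = 18438.7755 / 40.36 = 456.8577 N

456.8577 N


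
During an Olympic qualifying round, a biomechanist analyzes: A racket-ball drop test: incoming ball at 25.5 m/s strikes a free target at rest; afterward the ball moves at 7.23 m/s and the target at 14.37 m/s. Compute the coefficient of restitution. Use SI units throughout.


e = (v2_after - v1_after) / (v1_before - v2_before)
Numerator = 14.37 - 7.23 = 7.14
Denominator = 25.5 - 0 = 25.5
e = 7.14 / 25.5 = 0.28

0.28


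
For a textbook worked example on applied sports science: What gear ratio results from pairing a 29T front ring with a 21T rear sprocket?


GR = front_teeth / rear_teeth
GR = 29 / 21
GR = 1.381

1.381


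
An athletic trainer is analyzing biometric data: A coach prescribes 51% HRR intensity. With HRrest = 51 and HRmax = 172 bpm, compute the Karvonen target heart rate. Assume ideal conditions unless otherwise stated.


Target = HRrest + pct*(HRmax - HRrest)
Heart rate reserve = HRmax - HRrest = 172 - 51 = 121 bpm
Fraction = 51% = 0.51
Target = 51 + 0.51 * 121
Target = 51 + 61.71 = 112.71 bpm

112.71 bpm


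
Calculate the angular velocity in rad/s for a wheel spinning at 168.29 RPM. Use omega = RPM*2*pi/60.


omega = RPM * 2 * pi / 60
omega = 168.29 * 2 * 3.14159 / 60
omega = 1057.3973 / 60 = 17.6233 rad/s

17.6233 rad/s


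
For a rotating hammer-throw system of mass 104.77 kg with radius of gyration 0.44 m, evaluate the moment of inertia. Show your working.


I = m * k^2
I = 104.77 * 0.44^2
I = 104.77 * 0.1936 = 20.2835 kg*m^2

20.2835 kg*m^2


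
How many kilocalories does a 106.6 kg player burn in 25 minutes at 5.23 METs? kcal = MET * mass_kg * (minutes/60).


kcal = MET * mass * time_hr
Convert time: 25 min = 0.4167 hr
kcal = 5.23 * 106.6 * 0.4167
kcal = 232.2992 kcal

232.2992 kcal


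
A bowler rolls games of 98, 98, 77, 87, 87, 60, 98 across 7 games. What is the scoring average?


Average = sum / n
Sum = 605
Average = 605 / 7 = 86.4286

86.4286


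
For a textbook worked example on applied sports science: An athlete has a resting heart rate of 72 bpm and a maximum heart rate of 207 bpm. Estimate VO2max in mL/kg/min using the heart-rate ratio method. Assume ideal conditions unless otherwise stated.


VO2max = 15.3 * HRmax / HRrest
VO2max = 15.3 * 207 / 72
VO2max = 3167.1 / 72 = 43.9875 mL/kg/min

43.9875 mL/kg/min


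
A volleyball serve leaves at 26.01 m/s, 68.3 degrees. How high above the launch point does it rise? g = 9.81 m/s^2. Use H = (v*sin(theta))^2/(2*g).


H = (v*sin(theta))^2 / (2*g)
vy = v*sin(theta) = 26.01 * sin(68.3 deg) = 24.1667 m/s
H = vy^2 / (2*g) = 584.0312 / (2*9.81)
H = 584.0312 / 19.62 = 29.7671 m

29.7671 m


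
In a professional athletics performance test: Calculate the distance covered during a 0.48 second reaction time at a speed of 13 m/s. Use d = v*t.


d = v * t
d = 13 * 0.48
d = 6.24 m

6.24 m


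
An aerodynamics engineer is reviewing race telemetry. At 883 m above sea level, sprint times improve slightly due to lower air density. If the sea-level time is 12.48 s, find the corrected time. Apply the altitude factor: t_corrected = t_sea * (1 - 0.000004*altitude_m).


Correction factor = 1 - 0.000004 * 883 = 0.996468
t_corrected = t_sea * factor = 12.48 * 0.996468
t_corrected = 12.4359 s

12.4359 s


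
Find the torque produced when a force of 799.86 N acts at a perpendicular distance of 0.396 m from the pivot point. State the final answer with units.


tau = F * d
tau = 799.86 * 0.396
tau = 316.7446 N*m

316.7446 N*m


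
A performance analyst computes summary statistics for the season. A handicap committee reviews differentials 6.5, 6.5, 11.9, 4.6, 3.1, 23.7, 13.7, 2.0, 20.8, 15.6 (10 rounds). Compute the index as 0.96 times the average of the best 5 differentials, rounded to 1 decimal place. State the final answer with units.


All differentials: 6.5, 6.5, 11.9, 4.6, 3.1, 23.7, 13.7, 2.0, 20.8, 15.6
Sorted: 2.0, 3.1, 4.6, 6.5, 6.5, 11.9, 13.7, 15.6, 20.8, 23.7
Best 5: 2.0, 3.1, 4.6, 6.5, 6.5
Average of best = 22.7 / 5 = 4.54
Raw index = 4.54 * 0.96 = 4.3584
Handicap index = round(4.3584, 1) = 4.4

4.4


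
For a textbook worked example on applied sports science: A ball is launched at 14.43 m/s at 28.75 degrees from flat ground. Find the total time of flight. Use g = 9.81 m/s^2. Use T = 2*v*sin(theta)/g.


T = 2*v*sin(theta)/g
sin(theta) = sin(28.75 deg) = 0.481
T = 2*14.43*0.481 / 9.81
T = 13.8813 / 9.81 = 1.415 s

1.415 s


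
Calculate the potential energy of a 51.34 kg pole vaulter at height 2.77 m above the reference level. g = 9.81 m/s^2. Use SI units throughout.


PE = m * g * h
PE = 51.34 * 9.81 * 2.77
PE = 503.6454 * 2.77 = 1395.0978 J

1395.0978 J


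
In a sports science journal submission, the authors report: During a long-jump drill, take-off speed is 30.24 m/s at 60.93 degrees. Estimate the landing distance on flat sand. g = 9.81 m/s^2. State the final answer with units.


R = v^2 * sin(2*theta) / g
Convert angle to radians: theta = 60.93 deg = 1.0634 rad
sin(2*theta) = sin(2.1269) = 0.8493
R = 30.24^2 * 0.8493 / 9.81
R = 914.4576 * 0.8493 / 9.81 = 79.1729 m

79.1729 m


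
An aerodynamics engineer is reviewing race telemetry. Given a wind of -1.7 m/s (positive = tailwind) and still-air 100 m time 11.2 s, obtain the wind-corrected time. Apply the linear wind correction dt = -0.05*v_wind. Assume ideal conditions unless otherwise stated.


dt = -0.05 * v_wind = -0.05 * -1.7 = 0.085 s
t_corrected = t_still + dt = 11.2 + (0.085)
t_corrected = 11.285 s

11.285 s


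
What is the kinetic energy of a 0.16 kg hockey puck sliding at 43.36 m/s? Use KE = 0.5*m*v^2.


KE = 0.5 * m * v^2
KE = 0.5 * 0.16 * 43.36^2
KE = 0.5 * 0.16 * 1880.0896 = 150.4072 J

150.4072 J


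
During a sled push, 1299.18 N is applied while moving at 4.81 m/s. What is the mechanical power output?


P = F * v
P = 1299.18 * 4.81
P = 6249.0558 W

6249.0558 W


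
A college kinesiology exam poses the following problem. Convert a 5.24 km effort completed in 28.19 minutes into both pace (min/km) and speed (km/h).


Pace = time / distance = 28.19 min / 5.24 km = 5.3798 min/km
Speed = distance / time_in_hours = 5.24 / 0.4698 hr
Speed = 11.1529 km/h

5.3798 min/km, 11.1529 km/h


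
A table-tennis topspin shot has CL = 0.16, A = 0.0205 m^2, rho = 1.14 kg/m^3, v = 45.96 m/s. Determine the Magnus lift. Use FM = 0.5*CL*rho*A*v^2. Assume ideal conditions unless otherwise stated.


FM = 0.5 * CL * rho * A * v^2
FM = 0.5 * 0.16 * 1.14 * 0.0205 * 45.96^2
v^2 = 2112.3216
FM = 0.5 * 0.16 * 1.14 * 0.0205 * 2112.3216 = 3.9492 N

3.9492 N


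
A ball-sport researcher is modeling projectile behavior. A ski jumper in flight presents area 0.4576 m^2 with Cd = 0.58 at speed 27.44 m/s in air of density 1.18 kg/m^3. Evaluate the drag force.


Fd = 0.5 * Cd * rho * A * v^2
Fd = 0.5 * 0.58 * 1.18 * 0.4576 * 27.44^2
v^2 = 752.9536
Fd = 0.5 * 0.58 * 1.18 * 0.4576 * 752.9536 = 117.9055 N

117.9055 N


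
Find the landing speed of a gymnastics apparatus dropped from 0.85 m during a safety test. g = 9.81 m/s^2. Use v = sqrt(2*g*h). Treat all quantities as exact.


v = sqrt(2 * g * h)
v = sqrt(2 * 9.81 * 0.85)
v = sqrt(16.677) = 4.0837 m/s

4.0837 m/s


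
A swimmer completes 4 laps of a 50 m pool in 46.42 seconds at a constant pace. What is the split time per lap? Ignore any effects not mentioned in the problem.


Split time = total_time / n_laps = 46.42 / 4
Split time = 11.605 s per lap

11.605 s


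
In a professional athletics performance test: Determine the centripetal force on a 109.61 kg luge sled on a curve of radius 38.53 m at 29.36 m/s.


Fc = m * v^2 / r
v^2 = 29.36^2 = 862.0096
Fc = 109.61 * 862.0096 / 38.53
Fc = 94484.8723 / 38.53 = 2452.2417 N

2452.2417 N


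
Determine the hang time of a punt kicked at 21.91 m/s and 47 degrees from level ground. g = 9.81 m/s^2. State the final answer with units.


T = 2*v*sin(theta)/g
sin(theta) = sin(47 deg) = 0.7314
T = 2*21.91*0.7314 / 9.81
T = 32.0479 / 9.81 = 3.2669 s

3.2669 s


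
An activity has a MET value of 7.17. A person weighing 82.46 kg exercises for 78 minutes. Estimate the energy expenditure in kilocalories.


kcal = MET * mass * time_hr
Convert time: 78 min = 1.3 hr
kcal = 7.17 * 82.46 * 1.3
kcal = 768.6097 kcal

768.6097 kcal


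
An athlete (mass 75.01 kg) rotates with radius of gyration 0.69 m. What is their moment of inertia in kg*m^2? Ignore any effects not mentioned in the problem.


I = m * k^2
I = 75.01 * 0.69^2
I = 75.01 * 0.4761 = 35.7123 kg*m^2

35.7123 kg*m^2


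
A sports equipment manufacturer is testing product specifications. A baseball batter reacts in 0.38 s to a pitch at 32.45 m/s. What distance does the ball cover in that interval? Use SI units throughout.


d = v * t
d = 32.45 * 0.38
d = 12.331 m

12.331 m


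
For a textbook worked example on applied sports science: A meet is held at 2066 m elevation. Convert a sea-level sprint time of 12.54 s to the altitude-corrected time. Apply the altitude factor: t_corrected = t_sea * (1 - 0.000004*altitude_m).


Correction factor = 1 - 0.000004 * 2066 = 0.991736
t_corrected = t_sea * factor = 12.54 * 0.991736
t_corrected = 12.4364 s

12.4364 s


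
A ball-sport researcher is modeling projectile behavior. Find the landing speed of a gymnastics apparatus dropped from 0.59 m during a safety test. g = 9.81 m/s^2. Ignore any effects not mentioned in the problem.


v = sqrt(2 * g * h)
v = sqrt(2 * 9.81 * 0.59)
v = sqrt(11.5758) = 3.4023 m/s

3.4023 m/s


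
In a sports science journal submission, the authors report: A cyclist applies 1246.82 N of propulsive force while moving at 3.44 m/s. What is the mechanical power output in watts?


P = F * v
P = 1246.82 * 3.44
P = 4289.0608 W

4289.0608 W


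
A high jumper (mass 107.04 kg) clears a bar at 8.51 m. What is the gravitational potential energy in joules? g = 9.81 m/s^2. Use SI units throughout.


PE = m * g * h
PE = 107.04 * 9.81 * 8.51
PE = 1050.0624 * 8.51 = 8936.031 J

8936.031 J


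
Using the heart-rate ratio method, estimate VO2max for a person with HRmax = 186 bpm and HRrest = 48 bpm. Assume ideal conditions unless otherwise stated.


VO2max = 15.3 * HRmax / HRrest
VO2max = 15.3 * 186 / 48
VO2max = 2845.8 / 48 = 59.2875 mL/kg/min

59.2875 mL/kg/min


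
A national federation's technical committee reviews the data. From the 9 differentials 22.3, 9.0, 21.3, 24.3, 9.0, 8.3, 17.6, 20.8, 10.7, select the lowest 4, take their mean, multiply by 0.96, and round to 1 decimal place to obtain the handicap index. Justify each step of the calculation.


All differentials: 22.3, 9.0, 21.3, 24.3, 9.0, 8.3, 17.6, 20.8, 10.7
Sorted: 8.3, 9.0, 9.0, 10.7, 17.6, 20.8, 21.3, 22.3, 24.3
Best 4: 8.3, 9.0, 9.0, 10.7
Average of best = 37 / 4 = 9.25
Raw index = 9.25 * 0.96 = 8.88
Handicap index = round(8.88, 1) = 8.9

8.9


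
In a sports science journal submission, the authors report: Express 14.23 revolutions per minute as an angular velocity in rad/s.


omega = RPM * 2 * pi / 60
omega = 14.23 * 2 * 3.14159 / 60
omega = 89.4097 / 60 = 1.4902 rad/s

1.4902 rad/s


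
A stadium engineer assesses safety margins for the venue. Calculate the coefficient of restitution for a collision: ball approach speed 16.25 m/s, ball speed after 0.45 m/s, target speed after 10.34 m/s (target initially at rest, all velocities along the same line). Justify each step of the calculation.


e = (v2_after - v1_after) / (v1_before - v2_before)
Numerator = 10.34 - 0.45 = 9.89
Denominator = 16.25 - 0 = 16.25
e = 9.89 / 16.25 = 0.6086

0.6086


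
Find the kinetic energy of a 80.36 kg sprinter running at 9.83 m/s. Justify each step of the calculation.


KE = 0.5 * m * v^2
KE = 0.5 * 80.36 * 9.83^2
KE = 0.5 * 80.36 * 96.6289 = 3882.5492 J

3882.5492 J


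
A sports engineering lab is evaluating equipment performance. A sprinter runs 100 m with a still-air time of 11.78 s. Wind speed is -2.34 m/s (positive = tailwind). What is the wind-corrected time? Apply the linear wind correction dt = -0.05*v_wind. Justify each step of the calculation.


dt = -0.05 * v_wind = -0.05 * -2.34 = 0.117 s
t_corrected = t_still + dt = 11.78 + (0.117)
t_corrected = 11.897 s

11.897 s


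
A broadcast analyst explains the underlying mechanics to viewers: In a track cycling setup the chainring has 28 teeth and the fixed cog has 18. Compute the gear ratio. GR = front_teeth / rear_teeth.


GR = front_teeth / rear_teeth
GR = 28 / 18
GR = 1.5556

1.5556


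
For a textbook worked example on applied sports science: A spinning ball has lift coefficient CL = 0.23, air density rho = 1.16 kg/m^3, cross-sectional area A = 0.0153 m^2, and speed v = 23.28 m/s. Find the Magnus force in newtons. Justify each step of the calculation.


FM = 0.5 * CL * rho * A * v^2
FM = 0.5 * 0.23 * 1.16 * 0.0153 * 23.28^2
v^2 = 541.9584
FM = 0.5 * 0.23 * 1.16 * 0.0153 * 541.9584 = 1.1061 N

1.1061 N


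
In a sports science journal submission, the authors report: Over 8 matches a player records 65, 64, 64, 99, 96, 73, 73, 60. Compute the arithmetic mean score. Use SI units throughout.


Average = sum / n
Sum = 594
Average = 594 / 8 = 74.25

74.25


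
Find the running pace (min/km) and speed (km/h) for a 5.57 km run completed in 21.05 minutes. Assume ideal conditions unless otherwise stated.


Pace = time / distance = 21.05 min / 5.57 km = 3.7792 min/km
Speed = distance / time_in_hours = 5.57 / 0.3508 hr
Speed = 15.8765 km/h

3.7792 min/km, 15.8765 km/h


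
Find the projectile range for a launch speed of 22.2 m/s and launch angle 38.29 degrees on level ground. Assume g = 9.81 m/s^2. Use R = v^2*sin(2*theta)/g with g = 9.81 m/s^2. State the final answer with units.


R = v^2 * sin(2*theta) / g
Convert angle to radians: theta = 38.29 deg = 0.6683 rad
sin(2*theta) = sin(1.3366) = 0.9727
R = 22.2^2 * 0.9727 / 9.81
R = 492.84 * 0.9727 / 9.81 = 48.8668 m

48.8668 m


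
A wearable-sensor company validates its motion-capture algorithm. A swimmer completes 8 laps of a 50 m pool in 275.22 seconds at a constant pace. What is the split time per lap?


Split time = total_time / n_laps = 275.22 / 8
Split time = 34.4025 s per lap

34.4025 s


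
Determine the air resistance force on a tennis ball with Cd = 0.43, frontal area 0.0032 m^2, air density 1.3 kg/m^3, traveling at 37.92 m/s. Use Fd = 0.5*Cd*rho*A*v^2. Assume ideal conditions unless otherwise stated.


Fd = 0.5 * Cd * rho * A * v^2
Fd = 0.5 * 0.43 * 1.3 * 0.0032 * 37.92^2
v^2 = 1437.9264
Fd = 0.5 * 0.43 * 1.3 * 0.0032 * 1437.9264 = 1.2861 N

1.2861 N


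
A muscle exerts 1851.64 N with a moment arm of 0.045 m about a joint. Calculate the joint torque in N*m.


tau = F * d
tau = 1851.64 * 0.045
tau = 83.3238 N*m

83.3238 N*m


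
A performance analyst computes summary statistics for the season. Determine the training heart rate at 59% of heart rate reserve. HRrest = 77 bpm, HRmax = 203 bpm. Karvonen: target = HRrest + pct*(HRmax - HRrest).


Target = HRrest + pct*(HRmax - HRrest)
Heart rate reserve = HRmax - HRrest = 203 - 77 = 126 bpm
Fraction = 59% = 0.59
Target = 77 + 0.59 * 126
Target = 77 + 74.34 = 151.34 bpm

151.34 bpm


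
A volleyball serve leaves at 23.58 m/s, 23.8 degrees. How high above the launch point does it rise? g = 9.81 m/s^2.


H = (v*sin(theta))^2 / (2*g)
vy = v*sin(theta) = 23.58 * sin(23.8 deg) = 9.5156 m/s
H = vy^2 / (2*g) = 90.5466 / (2*9.81)
H = 90.5466 / 19.62 = 4.615 m

4.615 m


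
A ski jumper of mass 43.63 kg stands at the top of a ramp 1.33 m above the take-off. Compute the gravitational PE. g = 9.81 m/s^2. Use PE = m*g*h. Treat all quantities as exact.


PE = m * g * h
PE = 43.63 * 9.81 * 1.33
PE = 428.0103 * 1.33 = 569.2537 J

569.2537 J


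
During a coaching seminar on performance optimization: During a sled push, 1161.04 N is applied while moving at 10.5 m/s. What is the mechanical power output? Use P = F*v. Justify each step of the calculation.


P = F * v
P = 1161.04 * 10.5
P = 12190.92 W

12190.92 W


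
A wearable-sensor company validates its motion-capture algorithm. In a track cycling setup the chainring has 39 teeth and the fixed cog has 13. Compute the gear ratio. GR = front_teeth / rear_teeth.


GR = front_teeth / rear_teeth
GR = 39 / 13
GR = 3

3


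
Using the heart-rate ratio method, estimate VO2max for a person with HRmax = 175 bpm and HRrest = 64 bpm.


VO2max = 15.3 * HRmax / HRrest
VO2max = 15.3 * 175 / 64
VO2max = 2677.5 / 64 = 41.8359 mL/kg/min

41.8359 mL/kg/min


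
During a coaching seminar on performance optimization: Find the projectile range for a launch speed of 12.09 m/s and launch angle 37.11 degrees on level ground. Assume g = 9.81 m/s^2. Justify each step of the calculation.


R = v^2 * sin(2*theta) / g
Convert angle to radians: theta = 37.11 deg = 0.6477 rad
sin(2*theta) = sin(1.2954) = 0.9623
R = 12.09^2 * 0.9623 / 9.81
R = 146.1681 * 0.9623 / 9.81 = 14.3384 m

14.3384 m


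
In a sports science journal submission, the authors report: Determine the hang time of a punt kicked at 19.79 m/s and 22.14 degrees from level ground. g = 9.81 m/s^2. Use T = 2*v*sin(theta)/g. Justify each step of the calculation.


T = 2*v*sin(theta)/g
sin(theta) = sin(22.14 deg) = 0.3769
T = 2*19.79*0.3769 / 9.81
T = 14.9166 / 9.81 = 1.5205 s

1.5205 s


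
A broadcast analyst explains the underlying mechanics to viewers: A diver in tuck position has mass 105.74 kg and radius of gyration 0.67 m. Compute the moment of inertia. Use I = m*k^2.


I = m * k^2
I = 105.74 * 0.67^2
I = 105.74 * 0.4489 = 47.4667 kg*m^2

47.4667 kg*m^2


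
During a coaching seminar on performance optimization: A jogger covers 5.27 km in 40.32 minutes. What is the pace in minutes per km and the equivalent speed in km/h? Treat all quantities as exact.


Pace = time / distance = 40.32 min / 5.27 km = 7.6509 min/km
Speed = distance / time_in_hours = 5.27 / 0.672 hr
Speed = 7.8423 km/h

7.6509 min/km, 7.8423 km/h
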